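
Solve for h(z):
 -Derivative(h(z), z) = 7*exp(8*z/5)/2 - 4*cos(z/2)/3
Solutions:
 h(z) = C1 - 35*exp(8*z/5)/16 + 8*sin(z/2)/3


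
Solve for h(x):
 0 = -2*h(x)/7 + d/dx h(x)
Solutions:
 h(x) = C1*exp(2*x/7)


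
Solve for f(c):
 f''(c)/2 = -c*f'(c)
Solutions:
 f(c) = C1 + C2*erf(c)


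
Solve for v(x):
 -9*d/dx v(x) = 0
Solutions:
 v(x) = C1


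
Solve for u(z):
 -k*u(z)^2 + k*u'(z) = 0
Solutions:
 u(z) = -1/(C1 + z)


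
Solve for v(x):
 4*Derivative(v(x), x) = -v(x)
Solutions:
 v(x) = C1*exp(-x/4)


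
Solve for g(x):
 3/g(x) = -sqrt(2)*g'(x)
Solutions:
 g(x) = -sqrt(C1 - 3*sqrt(2)*x)
 g(x) = sqrt(C1 - 3*sqrt(2)*x)


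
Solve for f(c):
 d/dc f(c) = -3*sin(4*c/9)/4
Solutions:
 f(c) = C1 + 27*cos(4*c/9)/16


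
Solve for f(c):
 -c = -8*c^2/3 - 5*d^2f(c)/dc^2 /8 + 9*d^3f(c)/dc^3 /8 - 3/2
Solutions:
 f(c) = C1 + C2*c + C3*exp(5*c/9) - 16*c^4/45 - 172*c^3/75 - 1698*c^2/125


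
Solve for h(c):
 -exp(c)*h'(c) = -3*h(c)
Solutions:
 h(c) = C1*exp(-3*exp(-c))


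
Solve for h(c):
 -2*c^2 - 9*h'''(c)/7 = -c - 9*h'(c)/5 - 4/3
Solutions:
 h(c) = C1 + C2*exp(-sqrt(35)*c/5) + C3*exp(sqrt(35)*c/5) + 10*c^3/27 - 5*c^2/18 + 160*c/189


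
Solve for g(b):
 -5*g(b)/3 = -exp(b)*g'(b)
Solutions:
 g(b) = C1*exp(-5*exp(-b)/3)


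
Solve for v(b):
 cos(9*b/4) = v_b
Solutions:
 v(b) = C1 + 4*sin(9*b/4)/9


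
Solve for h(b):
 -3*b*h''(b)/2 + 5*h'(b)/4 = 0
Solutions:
 h(b) = C1 + C2*b^(11/6)


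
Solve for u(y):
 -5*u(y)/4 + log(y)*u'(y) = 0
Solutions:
 u(y) = C1*exp(5*li(y)/4)


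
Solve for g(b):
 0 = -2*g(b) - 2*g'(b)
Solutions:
 g(b) = C1*exp(-b)


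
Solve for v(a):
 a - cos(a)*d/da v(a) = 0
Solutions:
 v(a) = C1 + Integral(a/cos(a), a)


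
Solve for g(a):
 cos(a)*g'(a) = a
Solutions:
 g(a) = C1 + Integral(a/cos(a), a)


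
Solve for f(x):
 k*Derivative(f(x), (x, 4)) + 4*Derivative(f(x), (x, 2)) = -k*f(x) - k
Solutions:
 f(x) = C1*exp(-x*sqrt((-sqrt(4 - k^2) - 2)/k)) + C2*exp(x*sqrt((-sqrt(4 - k^2) - 2)/k)) + C3*exp(-x*sqrt((sqrt(4 - k^2) - 2)/k)) + C4*exp(x*sqrt((sqrt(4 - k^2) - 2)/k)) - 1


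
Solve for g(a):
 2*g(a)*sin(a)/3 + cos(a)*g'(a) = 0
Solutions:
 g(a) = C1*cos(a)^(2/3)


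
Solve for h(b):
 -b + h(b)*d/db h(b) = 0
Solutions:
 h(b) = -sqrt(C1 + b^2)
 h(b) = sqrt(C1 + b^2)


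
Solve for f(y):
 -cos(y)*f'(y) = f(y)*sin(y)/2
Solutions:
 f(y) = C1*sqrt(cos(y))


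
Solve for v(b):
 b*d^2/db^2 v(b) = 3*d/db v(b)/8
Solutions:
 v(b) = C1 + C2*b^(11/8)


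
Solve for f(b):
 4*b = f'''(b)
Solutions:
 f(b) = C1 + C2*b + C3*b^2 + b^4/6


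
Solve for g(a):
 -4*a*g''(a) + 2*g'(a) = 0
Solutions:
 g(a) = C1 + C2*a^(3/2)


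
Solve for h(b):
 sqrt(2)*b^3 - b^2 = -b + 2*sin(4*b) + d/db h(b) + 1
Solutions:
 h(b) = C1 + sqrt(2)*b^4/4 - b^3/3 + b^2/2 - b + cos(4*b)/2


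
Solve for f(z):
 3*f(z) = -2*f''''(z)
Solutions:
 f(z) = (C1*sin(6^(1/4)*z/2) + C2*cos(6^(1/4)*z/2))*exp(-6^(1/4)*z/2) + (C3*sin(6^(1/4)*z/2) + C4*cos(6^(1/4)*z/2))*exp(6^(1/4)*z/2)


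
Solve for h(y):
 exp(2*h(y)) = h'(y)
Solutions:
 h(y) = log(-sqrt(-1/(C1 + y))) - log(2)/2
 h(y) = log(-1/(C1 + y))/2 - log(2)/2


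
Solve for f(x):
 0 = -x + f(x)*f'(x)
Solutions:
 f(x) = -sqrt(C1 + x^2)
 f(x) = sqrt(C1 + x^2)


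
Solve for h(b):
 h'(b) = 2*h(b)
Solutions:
 h(b) = C1*exp(2*b)


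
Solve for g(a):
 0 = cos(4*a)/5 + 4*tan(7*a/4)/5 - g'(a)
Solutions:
 g(a) = C1 - 16*log(cos(7*a/4))/35 + sin(4*a)/20


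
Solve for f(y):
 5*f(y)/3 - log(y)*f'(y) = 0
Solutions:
 f(y) = C1*exp(5*li(y)/3)


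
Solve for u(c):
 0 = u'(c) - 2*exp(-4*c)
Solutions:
 u(c) = C1 - exp(-4*c)/2


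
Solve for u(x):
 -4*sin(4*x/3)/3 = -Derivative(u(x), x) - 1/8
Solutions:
 u(x) = C1 - x/8 - cos(4*x/3)


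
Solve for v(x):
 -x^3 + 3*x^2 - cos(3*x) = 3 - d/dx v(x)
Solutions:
 v(x) = C1 + x^4/4 - x^3 + 3*x + sin(3*x)/3


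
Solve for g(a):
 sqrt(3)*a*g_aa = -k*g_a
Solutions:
 g(a) = C1 + a^(-sqrt(3)*re(k)/3 + 1)*(C2*sin(sqrt(3)*log(a)*Abs(im(k))/3) + C3*cos(sqrt(3)*log(a)*im(k)/3))


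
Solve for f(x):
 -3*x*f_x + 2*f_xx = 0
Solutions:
 f(x) = C1 + C2*erfi(sqrt(3)*x/2)


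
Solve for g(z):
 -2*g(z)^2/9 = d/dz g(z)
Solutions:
 g(z) = 9/(C1 + 2*z)


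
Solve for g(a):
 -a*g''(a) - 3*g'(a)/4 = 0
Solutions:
 g(a) = C1 + C2*a^(1/4)


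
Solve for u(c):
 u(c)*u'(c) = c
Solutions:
 u(c) = -sqrt(C1 + c^2)
 u(c) = sqrt(C1 + c^2)


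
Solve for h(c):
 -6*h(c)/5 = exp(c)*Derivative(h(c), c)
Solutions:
 h(c) = C1*exp(6*exp(-c)/5)


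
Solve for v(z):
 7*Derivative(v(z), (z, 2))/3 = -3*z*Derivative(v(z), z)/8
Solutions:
 v(z) = C1 + C2*erf(3*sqrt(7)*z/28)


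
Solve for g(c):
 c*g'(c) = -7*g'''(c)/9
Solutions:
 g(c) = C1 + Integral(C2*airyai(-21^(2/3)*c/7) + C3*airybi(-21^(2/3)*c/7), c)


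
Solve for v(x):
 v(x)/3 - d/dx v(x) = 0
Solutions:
 v(x) = C1*exp(x/3)


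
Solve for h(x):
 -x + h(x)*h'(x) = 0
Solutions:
 h(x) = -sqrt(C1 + x^2)
 h(x) = sqrt(C1 + x^2)


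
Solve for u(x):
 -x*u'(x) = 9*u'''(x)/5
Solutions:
 u(x) = C1 + Integral(C2*airyai(-15^(1/3)*x/3) + C3*airybi(-15^(1/3)*x/3), x)


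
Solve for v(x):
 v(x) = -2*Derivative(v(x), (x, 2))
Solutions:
 v(x) = C1*sin(sqrt(2)*x/2) + C2*cos(sqrt(2)*x/2)


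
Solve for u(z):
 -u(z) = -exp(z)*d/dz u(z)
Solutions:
 u(z) = C1*exp(-exp(-z))


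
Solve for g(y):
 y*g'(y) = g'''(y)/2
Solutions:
 g(y) = C1 + Integral(C2*airyai(2^(1/3)*y) + C3*airybi(2^(1/3)*y), y)


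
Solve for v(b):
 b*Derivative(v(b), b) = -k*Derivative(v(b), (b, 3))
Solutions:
 v(b) = C1 + Integral(C2*airyai(b*(-1/k)^(1/3)) + C3*airybi(b*(-1/k)^(1/3)), b)


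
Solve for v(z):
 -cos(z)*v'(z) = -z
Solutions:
 v(z) = C1 + Integral(z/cos(z), z)


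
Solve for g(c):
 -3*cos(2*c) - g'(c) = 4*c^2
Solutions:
 g(c) = C1 - 4*c^3/3 - 3*sin(2*c)/2


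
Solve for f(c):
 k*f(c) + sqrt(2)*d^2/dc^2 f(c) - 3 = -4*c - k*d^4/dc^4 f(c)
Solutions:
 f(c) = C1*exp(-2^(3/4)*c*sqrt((-sqrt(1 - 2*k^2) - 1)/k)/2) + C2*exp(2^(3/4)*c*sqrt((-sqrt(1 - 2*k^2) - 1)/k)/2) + C3*exp(-2^(3/4)*c*sqrt((sqrt(1 - 2*k^2) - 1)/k)/2) + C4*exp(2^(3/4)*c*sqrt((sqrt(1 - 2*k^2) - 1)/k)/2) - 4*c/k + 3/k


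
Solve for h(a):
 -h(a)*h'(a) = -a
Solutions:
 h(a) = -sqrt(C1 + a^2)
 h(a) = sqrt(C1 + a^2)


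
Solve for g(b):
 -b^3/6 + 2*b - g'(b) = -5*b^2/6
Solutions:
 g(b) = C1 - b^4/24 + 5*b^3/18 + b^2


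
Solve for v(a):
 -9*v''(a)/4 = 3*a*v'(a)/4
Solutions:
 v(a) = C1 + C2*erf(sqrt(6)*a/6)


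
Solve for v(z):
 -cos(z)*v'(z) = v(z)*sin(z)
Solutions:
 v(z) = C1*cos(z)


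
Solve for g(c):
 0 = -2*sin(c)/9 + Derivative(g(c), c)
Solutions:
 g(c) = C1 - 2*cos(c)/9


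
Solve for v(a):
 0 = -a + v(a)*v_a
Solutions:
 v(a) = -sqrt(C1 + a^2)
 v(a) = sqrt(C1 + a^2)


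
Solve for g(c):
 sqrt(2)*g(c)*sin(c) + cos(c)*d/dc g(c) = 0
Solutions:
 g(c) = C1*cos(c)^(sqrt(2))


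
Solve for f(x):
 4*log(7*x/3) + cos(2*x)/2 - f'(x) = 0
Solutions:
 f(x) = C1 + 4*x*log(x) - 4*x*log(3) - 4*x + 4*x*log(7) + sin(2*x)/4


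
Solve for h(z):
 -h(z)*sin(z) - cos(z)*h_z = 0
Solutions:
 h(z) = C1*cos(z)


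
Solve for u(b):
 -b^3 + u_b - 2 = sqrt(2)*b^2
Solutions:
 u(b) = C1 + b^4/4 + sqrt(2)*b^3/3 + 2*b


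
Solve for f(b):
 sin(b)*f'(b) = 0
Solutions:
 f(b) = C1


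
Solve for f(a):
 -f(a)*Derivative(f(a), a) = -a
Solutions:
 f(a) = -sqrt(C1 + a^2)
 f(a) = sqrt(C1 + a^2)


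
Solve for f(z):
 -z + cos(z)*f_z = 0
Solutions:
 f(z) = C1 + Integral(z/cos(z), z)


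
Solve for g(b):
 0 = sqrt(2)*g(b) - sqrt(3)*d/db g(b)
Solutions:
 g(b) = C1*exp(sqrt(6)*b/3)


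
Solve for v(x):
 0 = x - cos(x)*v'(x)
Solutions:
 v(x) = C1 + Integral(x/cos(x), x)


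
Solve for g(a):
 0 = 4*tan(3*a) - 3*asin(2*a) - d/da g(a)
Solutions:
 g(a) = C1 - 3*a*asin(2*a) - 3*sqrt(1 - 4*a^2)/2 - 4*log(cos(3*a))/3


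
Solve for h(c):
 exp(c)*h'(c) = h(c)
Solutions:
 h(c) = C1*exp(-exp(-c))


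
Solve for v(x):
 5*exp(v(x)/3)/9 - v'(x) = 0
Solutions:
 v(x) = 3*log(-1/(C1 + 5*x)) + 9*log(3)


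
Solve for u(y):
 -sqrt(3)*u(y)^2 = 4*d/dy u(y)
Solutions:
 u(y) = 4/(C1 + sqrt(3)*y)


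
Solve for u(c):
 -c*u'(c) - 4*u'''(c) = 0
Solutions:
 u(c) = C1 + Integral(C2*airyai(-2^(1/3)*c/2) + C3*airybi(-2^(1/3)*c/2), c)


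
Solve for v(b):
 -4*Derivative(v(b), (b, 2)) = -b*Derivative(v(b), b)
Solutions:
 v(b) = C1 + C2*erfi(sqrt(2)*b/4)


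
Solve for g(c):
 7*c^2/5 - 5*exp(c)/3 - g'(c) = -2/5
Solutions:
 g(c) = C1 + 7*c^3/15 + 2*c/5 - 5*exp(c)/3


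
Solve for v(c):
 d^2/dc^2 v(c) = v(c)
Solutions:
 v(c) = C1*exp(-c) + C2*exp(c)


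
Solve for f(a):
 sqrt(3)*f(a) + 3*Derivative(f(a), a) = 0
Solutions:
 f(a) = C1*exp(-sqrt(3)*a/3)


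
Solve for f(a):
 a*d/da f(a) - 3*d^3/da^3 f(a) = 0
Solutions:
 f(a) = C1 + Integral(C2*airyai(3^(2/3)*a/3) + C3*airybi(3^(2/3)*a/3), a)


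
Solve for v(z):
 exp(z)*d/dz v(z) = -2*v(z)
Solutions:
 v(z) = C1*exp(2*exp(-z))


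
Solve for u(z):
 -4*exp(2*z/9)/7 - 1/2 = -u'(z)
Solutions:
 u(z) = C1 + z/2 + 18*exp(2*z/9)/7


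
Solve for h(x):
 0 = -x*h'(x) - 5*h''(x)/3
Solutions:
 h(x) = C1 + C2*erf(sqrt(30)*x/10)


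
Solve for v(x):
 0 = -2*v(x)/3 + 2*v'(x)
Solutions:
 v(x) = C1*exp(x/3)


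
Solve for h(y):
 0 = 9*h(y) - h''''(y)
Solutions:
 h(y) = C1*exp(-sqrt(3)*y) + C2*exp(sqrt(3)*y) + C3*sin(sqrt(3)*y) + C4*cos(sqrt(3)*y)


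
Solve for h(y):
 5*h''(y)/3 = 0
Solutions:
 h(y) = C1 + C2*y


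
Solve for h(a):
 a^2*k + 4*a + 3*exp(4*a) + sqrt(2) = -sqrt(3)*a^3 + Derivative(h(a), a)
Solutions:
 h(a) = C1 + sqrt(3)*a^4/4 + a^3*k/3 + 2*a^2 + sqrt(2)*a + 3*exp(4*a)/4


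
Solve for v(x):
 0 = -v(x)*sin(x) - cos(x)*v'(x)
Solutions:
 v(x) = C1*cos(x)


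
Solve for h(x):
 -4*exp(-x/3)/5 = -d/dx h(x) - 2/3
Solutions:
 h(x) = C1 - 2*x/3 - 12*exp(-x/3)/5


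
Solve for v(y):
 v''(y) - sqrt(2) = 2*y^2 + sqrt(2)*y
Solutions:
 v(y) = C1 + C2*y + y^4/6 + sqrt(2)*y^3/6 + sqrt(2)*y^2/2


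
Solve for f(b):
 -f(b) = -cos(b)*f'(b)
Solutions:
 f(b) = C1*sqrt(sin(b) + 1)/sqrt(sin(b) - 1)


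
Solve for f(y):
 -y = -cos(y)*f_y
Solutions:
 f(y) = C1 + Integral(y/cos(y), y)


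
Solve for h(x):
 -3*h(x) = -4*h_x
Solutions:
 h(x) = C1*exp(3*x/4)


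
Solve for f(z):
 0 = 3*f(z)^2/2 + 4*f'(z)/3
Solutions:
 f(z) = 8/(C1 + 9*z)


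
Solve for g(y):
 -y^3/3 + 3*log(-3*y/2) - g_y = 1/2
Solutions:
 g(y) = C1 - y^4/12 + 3*y*log(-y) + y*(-7/2 - 3*log(2) + 3*log(3))


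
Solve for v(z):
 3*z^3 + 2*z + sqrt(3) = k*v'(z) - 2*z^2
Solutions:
 v(z) = C1 + 3*z^4/(4*k) + 2*z^3/(3*k) + z^2/k + sqrt(3)*z/k


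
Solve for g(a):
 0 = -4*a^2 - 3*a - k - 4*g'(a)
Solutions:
 g(a) = C1 - a^3/3 - 3*a^2/8 - a*k/4


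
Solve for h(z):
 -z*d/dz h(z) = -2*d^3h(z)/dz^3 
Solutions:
 h(z) = C1 + Integral(C2*airyai(2^(2/3)*z/2) + C3*airybi(2^(2/3)*z/2), z)


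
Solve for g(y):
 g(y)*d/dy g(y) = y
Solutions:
 g(y) = -sqrt(C1 + y^2)
 g(y) = sqrt(C1 + y^2)


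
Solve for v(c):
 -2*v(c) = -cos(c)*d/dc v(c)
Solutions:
 v(c) = C1*(sin(c) + 1)/(sin(c) - 1)


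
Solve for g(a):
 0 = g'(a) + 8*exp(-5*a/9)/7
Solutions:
 g(a) = C1 + 72*exp(-5*a/9)/35


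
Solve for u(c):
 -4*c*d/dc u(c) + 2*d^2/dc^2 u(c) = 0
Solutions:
 u(c) = C1 + C2*erfi(c)


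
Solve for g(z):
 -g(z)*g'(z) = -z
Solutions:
 g(z) = -sqrt(C1 + z^2)
 g(z) = sqrt(C1 + z^2)


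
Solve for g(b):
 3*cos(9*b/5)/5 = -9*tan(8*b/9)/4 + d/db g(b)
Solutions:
 g(b) = C1 - 81*log(cos(8*b/9))/32 + sin(9*b/5)/3


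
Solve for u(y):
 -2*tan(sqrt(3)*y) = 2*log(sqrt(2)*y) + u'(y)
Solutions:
 u(y) = C1 - 2*y*log(y) - y*log(2) + 2*y + 2*sqrt(3)*log(cos(sqrt(3)*y))/3


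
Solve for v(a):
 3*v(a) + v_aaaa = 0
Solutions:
 v(a) = (C1*sin(sqrt(2)*3^(1/4)*a/2) + C2*cos(sqrt(2)*3^(1/4)*a/2))*exp(-sqrt(2)*3^(1/4)*a/2) + (C3*sin(sqrt(2)*3^(1/4)*a/2) + C4*cos(sqrt(2)*3^(1/4)*a/2))*exp(sqrt(2)*3^(1/4)*a/2)


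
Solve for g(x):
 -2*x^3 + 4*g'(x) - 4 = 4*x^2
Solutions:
 g(x) = C1 + x^4/8 + x^3/3 + x


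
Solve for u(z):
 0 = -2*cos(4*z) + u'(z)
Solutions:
 u(z) = C1 + sin(4*z)/2


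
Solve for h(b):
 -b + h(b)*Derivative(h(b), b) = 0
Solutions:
 h(b) = -sqrt(C1 + b^2)
 h(b) = sqrt(C1 + b^2)


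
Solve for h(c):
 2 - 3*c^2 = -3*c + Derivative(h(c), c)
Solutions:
 h(c) = C1 - c^3 + 3*c^2/2 + 2*c


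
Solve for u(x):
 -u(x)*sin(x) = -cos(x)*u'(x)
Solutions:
 u(x) = C1/cos(x)


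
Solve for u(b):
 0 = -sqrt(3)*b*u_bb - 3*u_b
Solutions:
 u(b) = C1 + C2*b^(1 - sqrt(3))


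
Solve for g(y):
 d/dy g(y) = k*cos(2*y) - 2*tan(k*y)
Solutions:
 g(y) = C1 + k*sin(2*y)/2 - 2*Piecewise((-log(cos(k*y))/k, Ne(k, 0)), (0, True))


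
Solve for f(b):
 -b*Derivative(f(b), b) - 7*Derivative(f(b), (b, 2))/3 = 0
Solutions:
 f(b) = C1 + C2*erf(sqrt(42)*b/14)


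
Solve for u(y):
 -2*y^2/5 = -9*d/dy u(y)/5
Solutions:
 u(y) = C1 + 2*y^3/27


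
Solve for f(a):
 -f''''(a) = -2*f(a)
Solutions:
 f(a) = C1*exp(-2^(1/4)*a) + C2*exp(2^(1/4)*a) + C3*sin(2^(1/4)*a) + C4*cos(2^(1/4)*a)


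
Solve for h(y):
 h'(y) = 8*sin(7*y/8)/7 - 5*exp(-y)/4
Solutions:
 h(y) = C1 - 64*cos(7*y/8)/49 + 5*exp(-y)/4


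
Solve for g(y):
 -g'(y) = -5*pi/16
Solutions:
 g(y) = C1 + 5*pi*y/16


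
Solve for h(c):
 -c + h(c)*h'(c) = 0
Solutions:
 h(c) = -sqrt(C1 + c^2)
 h(c) = sqrt(C1 + c^2)


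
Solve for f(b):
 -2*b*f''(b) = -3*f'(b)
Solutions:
 f(b) = C1 + C2*b^(5/2)


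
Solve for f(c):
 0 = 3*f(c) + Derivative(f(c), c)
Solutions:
 f(c) = C1*exp(-3*c)


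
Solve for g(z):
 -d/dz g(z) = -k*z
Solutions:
 g(z) = C1 + k*z^2/2


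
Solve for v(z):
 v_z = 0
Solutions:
 v(z) = C1


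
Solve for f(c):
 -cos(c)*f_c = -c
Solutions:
 f(c) = C1 + Integral(c/cos(c), c)


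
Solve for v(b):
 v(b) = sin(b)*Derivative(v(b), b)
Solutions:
 v(b) = C1*sqrt(cos(b) - 1)/sqrt(cos(b) + 1)


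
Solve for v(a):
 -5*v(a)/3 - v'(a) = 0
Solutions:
 v(a) = C1*exp(-5*a/3)


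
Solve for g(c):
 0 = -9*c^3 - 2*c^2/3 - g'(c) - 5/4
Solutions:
 g(c) = C1 - 9*c^4/4 - 2*c^3/9 - 5*c/4


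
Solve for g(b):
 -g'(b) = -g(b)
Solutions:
 g(b) = C1*exp(b)


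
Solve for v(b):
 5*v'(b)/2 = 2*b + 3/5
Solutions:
 v(b) = C1 + 2*b^2/5 + 6*b/25


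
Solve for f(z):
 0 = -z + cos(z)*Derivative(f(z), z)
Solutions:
 f(z) = C1 + Integral(z/cos(z), z)


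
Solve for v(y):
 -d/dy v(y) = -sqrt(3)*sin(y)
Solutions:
 v(y) = C1 - sqrt(3)*cos(y)


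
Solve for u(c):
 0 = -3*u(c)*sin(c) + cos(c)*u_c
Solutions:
 u(c) = C1/cos(c)^3


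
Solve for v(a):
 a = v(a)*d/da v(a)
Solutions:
 v(a) = -sqrt(C1 + a^2)
 v(a) = sqrt(C1 + a^2)


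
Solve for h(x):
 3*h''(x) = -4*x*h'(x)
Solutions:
 h(x) = C1 + C2*erf(sqrt(6)*x/3)


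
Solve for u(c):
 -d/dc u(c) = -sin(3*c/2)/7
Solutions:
 u(c) = C1 - 2*cos(3*c/2)/21


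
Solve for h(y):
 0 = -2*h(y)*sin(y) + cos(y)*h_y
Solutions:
 h(y) = C1/cos(y)^2


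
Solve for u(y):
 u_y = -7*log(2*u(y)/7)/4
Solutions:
 4*Integral(1/(log(_y) - log(7) + log(2)), (_y, u(y)))/7 = C1 - y


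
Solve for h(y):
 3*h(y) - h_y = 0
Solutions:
 h(y) = C1*exp(3*y)


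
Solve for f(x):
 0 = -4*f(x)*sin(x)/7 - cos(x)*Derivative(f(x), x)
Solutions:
 f(x) = C1*cos(x)^(4/7)


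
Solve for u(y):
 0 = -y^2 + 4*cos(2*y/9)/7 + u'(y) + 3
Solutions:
 u(y) = C1 + y^3/3 - 3*y - 18*sin(2*y/9)/7


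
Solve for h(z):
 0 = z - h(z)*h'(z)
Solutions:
 h(z) = -sqrt(C1 + z^2)
 h(z) = sqrt(C1 + z^2)


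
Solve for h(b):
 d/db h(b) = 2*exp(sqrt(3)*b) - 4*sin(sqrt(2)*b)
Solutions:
 h(b) = C1 + 2*sqrt(3)*exp(sqrt(3)*b)/3 + 2*sqrt(2)*cos(sqrt(2)*b)


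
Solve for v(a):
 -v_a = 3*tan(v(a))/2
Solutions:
 v(a) = pi - asin(C1*exp(-3*a/2))
 v(a) = asin(C1*exp(-3*a/2))


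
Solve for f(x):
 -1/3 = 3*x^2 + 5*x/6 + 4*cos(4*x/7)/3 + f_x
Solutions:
 f(x) = C1 - x^3 - 5*x^2/12 - x/3 - 7*sin(4*x/7)/3


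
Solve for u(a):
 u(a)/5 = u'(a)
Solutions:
 u(a) = C1*exp(a/5)


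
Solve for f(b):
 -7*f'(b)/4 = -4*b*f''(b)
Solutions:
 f(b) = C1 + C2*b^(23/16)


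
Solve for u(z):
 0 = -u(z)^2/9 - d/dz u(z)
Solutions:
 u(z) = 9/(C1 + z)


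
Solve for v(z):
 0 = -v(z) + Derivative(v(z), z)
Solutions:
 v(z) = C1*exp(z)


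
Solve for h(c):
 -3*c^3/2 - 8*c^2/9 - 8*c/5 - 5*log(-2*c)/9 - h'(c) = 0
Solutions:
 h(c) = C1 - 3*c^4/8 - 8*c^3/27 - 4*c^2/5 - 5*c*log(-c)/9 + 5*c*(1 - log(2))/9


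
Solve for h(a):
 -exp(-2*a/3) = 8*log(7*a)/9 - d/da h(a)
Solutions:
 h(a) = C1 + 8*a*log(a)/9 + 8*a*(-1 + log(7))/9 - 3*exp(-2*a/3)/2


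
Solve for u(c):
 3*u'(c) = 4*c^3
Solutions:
 u(c) = C1 + c^4/3


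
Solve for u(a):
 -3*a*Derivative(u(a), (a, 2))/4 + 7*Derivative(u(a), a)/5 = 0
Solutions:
 u(a) = C1 + C2*a^(43/15)


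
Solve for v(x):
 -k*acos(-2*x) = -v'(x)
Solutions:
 v(x) = C1 + k*(x*acos(-2*x) + sqrt(1 - 4*x^2)/2)


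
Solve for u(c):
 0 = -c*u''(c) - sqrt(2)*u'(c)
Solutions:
 u(c) = C1 + C2*c^(1 - sqrt(2))


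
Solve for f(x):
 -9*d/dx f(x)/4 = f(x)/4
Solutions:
 f(x) = C1*exp(-x/9)


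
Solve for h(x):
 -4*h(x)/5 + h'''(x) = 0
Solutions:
 h(x) = C3*exp(10^(2/3)*x/5) + (C1*sin(10^(2/3)*sqrt(3)*x/10) + C2*cos(10^(2/3)*sqrt(3)*x/10))*exp(-10^(2/3)*x/10)


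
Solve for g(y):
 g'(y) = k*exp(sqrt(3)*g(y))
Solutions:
 g(y) = sqrt(3)*(2*log(-1/(C1 + k*y)) - log(3))/6


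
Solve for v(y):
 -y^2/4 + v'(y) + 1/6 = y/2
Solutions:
 v(y) = C1 + y^3/12 + y^2/4 - y/6


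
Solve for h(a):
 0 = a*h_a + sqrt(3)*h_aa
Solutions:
 h(a) = C1 + C2*erf(sqrt(2)*3^(3/4)*a/6)


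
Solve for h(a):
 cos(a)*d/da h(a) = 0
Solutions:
 h(a) = C1


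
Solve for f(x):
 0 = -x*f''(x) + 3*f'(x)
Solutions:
 f(x) = C1 + C2*x^4


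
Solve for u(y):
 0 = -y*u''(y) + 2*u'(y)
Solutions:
 u(y) = C1 + C2*y^3


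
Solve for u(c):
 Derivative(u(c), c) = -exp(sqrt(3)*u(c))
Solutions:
 u(c) = sqrt(3)*(2*log(1/(C1 + c)) - log(3))/6


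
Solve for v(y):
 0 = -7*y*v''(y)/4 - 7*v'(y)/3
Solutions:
 v(y) = C1 + C2/y^(1/3)


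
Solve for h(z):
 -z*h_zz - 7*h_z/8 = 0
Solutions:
 h(z) = C1 + C2*z^(1/8)


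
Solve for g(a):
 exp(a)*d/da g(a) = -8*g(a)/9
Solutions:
 g(a) = C1*exp(8*exp(-a)/9)


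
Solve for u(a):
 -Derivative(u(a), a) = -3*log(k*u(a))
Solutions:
 li(k*u(a))/k = C1 + 3*a


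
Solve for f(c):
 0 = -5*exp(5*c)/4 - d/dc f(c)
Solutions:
 f(c) = C1 - exp(5*c)/4


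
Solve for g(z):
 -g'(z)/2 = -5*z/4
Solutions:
 g(z) = C1 + 5*z^2/4


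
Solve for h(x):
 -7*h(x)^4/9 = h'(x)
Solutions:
 h(x) = 3^(1/3)*(1/(C1 + 7*x))^(1/3)
 h(x) = (-3^(1/3) - 3^(5/6)*I)*(1/(C1 + 7*x))^(1/3)/2
 h(x) = (-3^(1/3) + 3^(5/6)*I)*(1/(C1 + 7*x))^(1/3)/2


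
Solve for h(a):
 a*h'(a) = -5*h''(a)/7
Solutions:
 h(a) = C1 + C2*erf(sqrt(70)*a/10)


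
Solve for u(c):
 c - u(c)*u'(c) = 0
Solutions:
 u(c) = -sqrt(C1 + c^2)
 u(c) = sqrt(C1 + c^2)


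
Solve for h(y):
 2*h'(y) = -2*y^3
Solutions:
 h(y) = C1 - y^4/4


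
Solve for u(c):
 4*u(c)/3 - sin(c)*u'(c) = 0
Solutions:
 u(c) = C1*(cos(c) - 1)^(2/3)/(cos(c) + 1)^(2/3)


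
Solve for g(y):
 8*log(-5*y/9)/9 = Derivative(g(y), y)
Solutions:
 g(y) = C1 + 8*y*log(-y)/9 + 8*y*(-2*log(3) - 1 + log(5))/9


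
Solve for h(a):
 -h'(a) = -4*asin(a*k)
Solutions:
 h(a) = C1 + 4*Piecewise((a*asin(a*k) + sqrt(-a^2*k^2 + 1)/k, Ne(k, 0)), (0, True))


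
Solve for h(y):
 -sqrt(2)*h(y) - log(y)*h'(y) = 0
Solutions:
 h(y) = C1*exp(-sqrt(2)*li(y))


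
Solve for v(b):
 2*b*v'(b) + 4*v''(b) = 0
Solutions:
 v(b) = C1 + C2*erf(b/2)


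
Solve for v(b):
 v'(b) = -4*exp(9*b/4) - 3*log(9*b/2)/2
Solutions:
 v(b) = C1 - 3*b*log(b)/2 + b*(-3*log(3) + 3*log(2)/2 + 3/2) - 16*exp(9*b/4)/9


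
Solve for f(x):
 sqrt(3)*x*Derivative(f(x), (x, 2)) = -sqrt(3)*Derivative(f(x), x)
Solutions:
 f(x) = C1 + C2*log(x)


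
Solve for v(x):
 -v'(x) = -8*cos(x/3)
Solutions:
 v(x) = C1 + 24*sin(x/3)


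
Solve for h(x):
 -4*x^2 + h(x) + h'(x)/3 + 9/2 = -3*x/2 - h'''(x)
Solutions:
 h(x) = C1*exp(2^(1/3)*x*(-2/(27 + sqrt(733))^(1/3) + 2^(1/3)*(27 + sqrt(733))^(1/3))/12)*sin(2^(1/3)*sqrt(3)*x*(2/(27 + sqrt(733))^(1/3) + 2^(1/3)*(27 + sqrt(733))^(1/3))/12) + C2*exp(2^(1/3)*x*(-2/(27 + sqrt(733))^(1/3) + 2^(1/3)*(27 + sqrt(733))^(1/3))/12)*cos(2^(1/3)*sqrt(3)*x*(2/(27 + sqrt(733))^(1/3) + 2^(1/3)*(27 + sqrt(733))^(1/3))/12) + C3*exp(-2^(1/3)*x*(-2/(27 + sqrt(733))^(1/3) + 2^(1/3)*(27 + sqrt(733))^(1/3))/6) + 4*x^2 - 25*x/6 - 28/9


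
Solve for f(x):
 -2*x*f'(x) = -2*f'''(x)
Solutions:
 f(x) = C1 + Integral(C2*airyai(x) + C3*airybi(x), x)


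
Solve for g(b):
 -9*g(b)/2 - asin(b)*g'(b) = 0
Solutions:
 g(b) = C1*exp(-9*Integral(1/asin(b), b)/2)


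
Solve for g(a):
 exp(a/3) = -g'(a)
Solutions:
 g(a) = C1 - 3*exp(a/3)


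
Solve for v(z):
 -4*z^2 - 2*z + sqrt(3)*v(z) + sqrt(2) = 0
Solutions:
 v(z) = 4*sqrt(3)*z^2/3 + 2*sqrt(3)*z/3 - sqrt(6)/3


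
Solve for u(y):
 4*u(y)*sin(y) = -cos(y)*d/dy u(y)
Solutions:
 u(y) = C1*cos(y)^4


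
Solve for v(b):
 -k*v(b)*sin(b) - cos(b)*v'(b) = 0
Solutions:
 v(b) = C1*exp(k*log(cos(b)))


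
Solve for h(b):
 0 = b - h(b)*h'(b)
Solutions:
 h(b) = -sqrt(C1 + b^2)
 h(b) = sqrt(C1 + b^2)


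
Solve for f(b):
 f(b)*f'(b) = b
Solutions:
 f(b) = -sqrt(C1 + b^2)
 f(b) = sqrt(C1 + b^2)


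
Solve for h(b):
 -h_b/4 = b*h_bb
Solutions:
 h(b) = C1 + C2*b^(3/4)


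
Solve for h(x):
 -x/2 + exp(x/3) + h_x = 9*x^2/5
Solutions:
 h(x) = C1 + 3*x^3/5 + x^2/4 - 3*exp(x/3)


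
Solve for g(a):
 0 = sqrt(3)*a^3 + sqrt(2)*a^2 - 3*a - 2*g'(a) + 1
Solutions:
 g(a) = C1 + sqrt(3)*a^4/8 + sqrt(2)*a^3/6 - 3*a^2/4 + a/2


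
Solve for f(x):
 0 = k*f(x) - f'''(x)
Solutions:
 f(x) = C1*exp(k^(1/3)*x) + C2*exp(k^(1/3)*x*(-1 + sqrt(3)*I)/2) + C3*exp(-k^(1/3)*x*(1 + sqrt(3)*I)/2)


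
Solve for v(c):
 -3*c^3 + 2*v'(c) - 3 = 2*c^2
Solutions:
 v(c) = C1 + 3*c^4/8 + c^3/3 + 3*c/2


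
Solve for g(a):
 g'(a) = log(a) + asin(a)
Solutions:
 g(a) = C1 + a*log(a) + a*asin(a) - a + sqrt(1 - a^2)


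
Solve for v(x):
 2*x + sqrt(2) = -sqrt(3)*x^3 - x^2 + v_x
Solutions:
 v(x) = C1 + sqrt(3)*x^4/4 + x^3/3 + x^2 + sqrt(2)*x


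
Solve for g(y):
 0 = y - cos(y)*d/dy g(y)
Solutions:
 g(y) = C1 + Integral(y/cos(y), y)


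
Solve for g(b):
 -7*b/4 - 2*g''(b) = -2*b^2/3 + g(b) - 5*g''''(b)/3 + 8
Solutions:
 g(b) = C1*exp(-sqrt(5)*b*sqrt(3 + 2*sqrt(6))/5) + C2*exp(sqrt(5)*b*sqrt(3 + 2*sqrt(6))/5) + C3*sin(sqrt(5)*b*sqrt(-3 + 2*sqrt(6))/5) + C4*cos(sqrt(5)*b*sqrt(-3 + 2*sqrt(6))/5) + 2*b^2/3 - 7*b/4 - 32/3


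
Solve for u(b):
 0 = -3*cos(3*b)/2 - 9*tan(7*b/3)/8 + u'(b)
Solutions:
 u(b) = C1 - 27*log(cos(7*b/3))/56 + sin(3*b)/2


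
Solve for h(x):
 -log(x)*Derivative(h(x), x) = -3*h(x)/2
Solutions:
 h(x) = C1*exp(3*li(x)/2)


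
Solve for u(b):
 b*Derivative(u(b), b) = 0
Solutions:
 u(b) = C1


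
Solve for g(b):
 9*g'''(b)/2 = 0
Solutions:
 g(b) = C1 + C2*b + C3*b^2


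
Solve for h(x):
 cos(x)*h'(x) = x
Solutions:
 h(x) = C1 + Integral(x/cos(x), x)


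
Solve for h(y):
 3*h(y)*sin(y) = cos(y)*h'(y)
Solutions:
 h(y) = C1/cos(y)^3


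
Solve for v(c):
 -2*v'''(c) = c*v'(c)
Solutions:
 v(c) = C1 + Integral(C2*airyai(-2^(2/3)*c/2) + C3*airybi(-2^(2/3)*c/2), c)


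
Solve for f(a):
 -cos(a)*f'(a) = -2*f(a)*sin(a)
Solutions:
 f(a) = C1/cos(a)^2


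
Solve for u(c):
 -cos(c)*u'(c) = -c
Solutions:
 u(c) = C1 + Integral(c/cos(c), c)


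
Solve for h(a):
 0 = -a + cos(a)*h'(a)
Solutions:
 h(a) = C1 + Integral(a/cos(a), a)


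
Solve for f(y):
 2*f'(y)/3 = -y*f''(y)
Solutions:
 f(y) = C1 + C2*y^(1/3)


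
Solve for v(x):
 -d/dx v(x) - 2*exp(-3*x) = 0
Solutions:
 v(x) = C1 + 2*exp(-3*x)/3


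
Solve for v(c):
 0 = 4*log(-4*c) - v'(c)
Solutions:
 v(c) = C1 + 4*c*log(-c) + 4*c*(-1 + 2*log(2))


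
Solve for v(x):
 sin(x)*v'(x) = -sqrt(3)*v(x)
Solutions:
 v(x) = C1*(cos(x) + 1)^(sqrt(3)/2)/(cos(x) - 1)^(sqrt(3)/2)


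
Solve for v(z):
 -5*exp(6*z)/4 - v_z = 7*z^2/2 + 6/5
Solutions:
 v(z) = C1 - 7*z^3/6 - 6*z/5 - 5*exp(6*z)/24


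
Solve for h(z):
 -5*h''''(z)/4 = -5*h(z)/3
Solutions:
 h(z) = C1*exp(-sqrt(2)*3^(3/4)*z/3) + C2*exp(sqrt(2)*3^(3/4)*z/3) + C3*sin(sqrt(2)*3^(3/4)*z/3) + C4*cos(sqrt(2)*3^(3/4)*z/3)


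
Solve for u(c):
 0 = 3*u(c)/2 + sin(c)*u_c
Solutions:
 u(c) = C1*(cos(c) + 1)^(3/4)/(cos(c) - 1)^(3/4)


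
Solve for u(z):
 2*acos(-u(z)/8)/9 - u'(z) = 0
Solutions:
 Integral(1/acos(-_y/8), (_y, u(z))) = C1 + 2*z/9


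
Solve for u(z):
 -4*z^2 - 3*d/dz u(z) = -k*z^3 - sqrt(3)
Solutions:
 u(z) = C1 + k*z^4/12 - 4*z^3/9 + sqrt(3)*z/3


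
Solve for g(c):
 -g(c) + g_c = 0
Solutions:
 g(c) = C1*exp(c)


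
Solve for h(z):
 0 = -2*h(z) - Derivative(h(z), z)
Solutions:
 h(z) = C1*exp(-2*z)


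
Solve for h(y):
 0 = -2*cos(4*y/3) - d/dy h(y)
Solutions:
 h(y) = C1 - 3*sin(4*y/3)/2


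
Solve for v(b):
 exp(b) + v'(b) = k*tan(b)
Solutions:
 v(b) = C1 - k*log(cos(b)) - exp(b)


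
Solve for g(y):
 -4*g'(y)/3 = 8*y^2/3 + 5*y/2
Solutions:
 g(y) = C1 - 2*y^3/3 - 15*y^2/16


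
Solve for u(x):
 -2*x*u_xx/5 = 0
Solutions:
 u(x) = C1 + C2*x


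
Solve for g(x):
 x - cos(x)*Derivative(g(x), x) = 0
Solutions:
 g(x) = C1 + Integral(x/cos(x), x)


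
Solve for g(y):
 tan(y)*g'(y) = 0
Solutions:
 g(y) = C1


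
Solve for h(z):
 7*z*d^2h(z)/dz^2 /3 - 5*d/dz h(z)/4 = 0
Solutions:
 h(z) = C1 + C2*z^(43/28)


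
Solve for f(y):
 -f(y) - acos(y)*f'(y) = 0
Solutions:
 f(y) = C1*exp(-Integral(1/acos(y), y))


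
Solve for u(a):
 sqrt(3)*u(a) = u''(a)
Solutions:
 u(a) = C1*exp(-3^(1/4)*a) + C2*exp(3^(1/4)*a)


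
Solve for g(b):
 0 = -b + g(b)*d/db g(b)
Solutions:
 g(b) = -sqrt(C1 + b^2)
 g(b) = sqrt(C1 + b^2)


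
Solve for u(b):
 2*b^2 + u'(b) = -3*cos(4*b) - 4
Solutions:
 u(b) = C1 - 2*b^3/3 - 4*b - 3*sin(4*b)/4


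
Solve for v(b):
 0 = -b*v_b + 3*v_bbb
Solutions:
 v(b) = C1 + Integral(C2*airyai(3^(2/3)*b/3) + C3*airybi(3^(2/3)*b/3), b)


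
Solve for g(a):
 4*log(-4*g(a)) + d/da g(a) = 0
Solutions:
 Integral(1/(log(-_y) + 2*log(2)), (_y, g(a)))/4 = C1 - a


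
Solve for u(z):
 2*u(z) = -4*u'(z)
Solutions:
 u(z) = C1*exp(-z/2)


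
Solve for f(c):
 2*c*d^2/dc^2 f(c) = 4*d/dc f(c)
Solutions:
 f(c) = C1 + C2*c^3


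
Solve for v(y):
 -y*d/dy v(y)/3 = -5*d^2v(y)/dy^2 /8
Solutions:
 v(y) = C1 + C2*erfi(2*sqrt(15)*y/15)


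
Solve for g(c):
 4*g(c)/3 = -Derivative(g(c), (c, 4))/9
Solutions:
 g(c) = (C1*sin(3^(1/4)*c) + C2*cos(3^(1/4)*c))*exp(-3^(1/4)*c) + (C3*sin(3^(1/4)*c) + C4*cos(3^(1/4)*c))*exp(3^(1/4)*c)


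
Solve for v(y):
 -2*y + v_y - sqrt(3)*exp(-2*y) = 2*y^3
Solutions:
 v(y) = C1 + y^4/2 + y^2 - sqrt(3)*exp(-2*y)/2


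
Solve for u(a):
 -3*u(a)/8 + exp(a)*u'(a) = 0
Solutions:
 u(a) = C1*exp(-3*exp(-a)/8)


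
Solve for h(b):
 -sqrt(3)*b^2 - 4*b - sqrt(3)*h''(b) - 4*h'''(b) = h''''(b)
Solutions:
 h(b) = C1 + C2*b + C3*exp(b*(-2 + sqrt(4 - sqrt(3)))) + C4*exp(-b*(sqrt(4 - sqrt(3)) + 2)) - b^4/12 + 2*sqrt(3)*b^3/9 + b^2*(-8 + sqrt(3))/3


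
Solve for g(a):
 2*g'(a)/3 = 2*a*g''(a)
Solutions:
 g(a) = C1 + C2*a^(4/3)


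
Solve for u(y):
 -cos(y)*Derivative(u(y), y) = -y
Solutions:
 u(y) = C1 + Integral(y/cos(y), y)


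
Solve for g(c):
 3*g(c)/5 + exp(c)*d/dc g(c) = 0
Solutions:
 g(c) = C1*exp(3*exp(-c)/5)


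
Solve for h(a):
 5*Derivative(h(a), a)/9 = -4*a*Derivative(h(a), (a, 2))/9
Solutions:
 h(a) = C1 + C2/a^(1/4)


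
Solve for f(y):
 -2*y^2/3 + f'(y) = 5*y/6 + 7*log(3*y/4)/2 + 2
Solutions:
 f(y) = C1 + 2*y^3/9 + 5*y^2/12 + 7*y*log(y)/2 - 7*y*log(2) - 3*y/2 + 7*y*log(3)/2


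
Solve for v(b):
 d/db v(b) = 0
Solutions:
 v(b) = C1


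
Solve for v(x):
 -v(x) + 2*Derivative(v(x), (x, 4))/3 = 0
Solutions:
 v(x) = C1*exp(-2^(3/4)*3^(1/4)*x/2) + C2*exp(2^(3/4)*3^(1/4)*x/2) + C3*sin(2^(3/4)*3^(1/4)*x/2) + C4*cos(2^(3/4)*3^(1/4)*x/2)


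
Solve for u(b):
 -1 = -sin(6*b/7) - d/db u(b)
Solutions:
 u(b) = C1 + b + 7*cos(6*b/7)/6


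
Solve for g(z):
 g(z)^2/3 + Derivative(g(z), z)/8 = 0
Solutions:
 g(z) = 3/(C1 + 8*z)


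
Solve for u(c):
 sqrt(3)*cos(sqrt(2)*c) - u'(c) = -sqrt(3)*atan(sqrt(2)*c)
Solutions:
 u(c) = C1 + sqrt(3)*(c*atan(sqrt(2)*c) - sqrt(2)*log(2*c^2 + 1)/4) + sqrt(6)*sin(sqrt(2)*c)/2


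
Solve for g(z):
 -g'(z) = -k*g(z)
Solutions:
 g(z) = C1*exp(k*z)


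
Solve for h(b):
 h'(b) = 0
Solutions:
 h(b) = C1


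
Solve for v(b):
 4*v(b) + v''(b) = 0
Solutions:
 v(b) = C1*sin(2*b) + C2*cos(2*b)


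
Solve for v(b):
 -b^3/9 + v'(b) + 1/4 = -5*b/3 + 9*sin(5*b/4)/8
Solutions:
 v(b) = C1 + b^4/36 - 5*b^2/6 - b/4 - 9*cos(5*b/4)/10


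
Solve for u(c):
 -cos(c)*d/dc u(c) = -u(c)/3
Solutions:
 u(c) = C1*(sin(c) + 1)^(1/6)/(sin(c) - 1)^(1/6)


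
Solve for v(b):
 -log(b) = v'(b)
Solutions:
 v(b) = C1 - b*log(b) + b


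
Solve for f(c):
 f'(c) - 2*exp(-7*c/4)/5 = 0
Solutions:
 f(c) = C1 - 8*exp(-7*c/4)/35


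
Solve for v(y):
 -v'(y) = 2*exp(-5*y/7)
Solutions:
 v(y) = C1 + 14*exp(-5*y/7)/5


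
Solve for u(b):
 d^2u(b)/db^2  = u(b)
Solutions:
 u(b) = C1*exp(-b) + C2*exp(b)


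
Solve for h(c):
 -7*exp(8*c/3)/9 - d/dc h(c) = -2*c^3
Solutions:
 h(c) = C1 + c^4/2 - 7*exp(8*c/3)/24


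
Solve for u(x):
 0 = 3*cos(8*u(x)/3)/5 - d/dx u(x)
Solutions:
 -3*x/5 - 3*log(sin(8*u(x)/3) - 1)/16 + 3*log(sin(8*u(x)/3) + 1)/16 = C1


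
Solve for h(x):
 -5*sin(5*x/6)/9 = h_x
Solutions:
 h(x) = C1 + 2*cos(5*x/6)/3


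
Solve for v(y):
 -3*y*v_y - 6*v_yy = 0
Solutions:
 v(y) = C1 + C2*erf(y/2)


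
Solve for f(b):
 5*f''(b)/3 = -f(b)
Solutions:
 f(b) = C1*sin(sqrt(15)*b/5) + C2*cos(sqrt(15)*b/5)


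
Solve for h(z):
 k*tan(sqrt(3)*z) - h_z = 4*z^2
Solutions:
 h(z) = C1 - sqrt(3)*k*log(cos(sqrt(3)*z))/3 - 4*z^3/3


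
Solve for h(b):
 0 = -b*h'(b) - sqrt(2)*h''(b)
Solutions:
 h(b) = C1 + C2*erf(2^(1/4)*b/2)


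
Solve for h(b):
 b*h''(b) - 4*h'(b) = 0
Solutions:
 h(b) = C1 + C2*b^5


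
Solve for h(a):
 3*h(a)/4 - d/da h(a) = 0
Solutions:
 h(a) = C1*exp(3*a/4)


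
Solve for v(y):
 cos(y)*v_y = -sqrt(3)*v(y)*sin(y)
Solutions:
 v(y) = C1*cos(y)^(sqrt(3))


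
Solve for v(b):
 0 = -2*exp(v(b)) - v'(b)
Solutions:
 v(b) = log(1/(C1 + 2*b))


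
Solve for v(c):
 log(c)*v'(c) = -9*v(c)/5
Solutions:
 v(c) = C1*exp(-9*li(c)/5)


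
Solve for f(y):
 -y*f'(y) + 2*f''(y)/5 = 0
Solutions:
 f(y) = C1 + C2*erfi(sqrt(5)*y/2)


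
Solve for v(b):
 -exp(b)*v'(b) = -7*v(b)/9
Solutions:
 v(b) = C1*exp(-7*exp(-b)/9)


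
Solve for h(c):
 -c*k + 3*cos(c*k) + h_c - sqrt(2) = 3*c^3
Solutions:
 h(c) = C1 + 3*c^4/4 + c^2*k/2 + sqrt(2)*c - 3*sin(c*k)/k


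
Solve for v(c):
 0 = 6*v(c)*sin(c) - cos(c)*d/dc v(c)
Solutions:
 v(c) = C1/cos(c)^6


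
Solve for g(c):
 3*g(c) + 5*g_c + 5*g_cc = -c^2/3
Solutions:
 g(c) = -c^2/9 + 10*c/27 + (C1*sin(sqrt(35)*c/10) + C2*cos(sqrt(35)*c/10))*exp(-c/2) - 20/81


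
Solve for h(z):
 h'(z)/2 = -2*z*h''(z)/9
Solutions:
 h(z) = C1 + C2/z^(5/4)


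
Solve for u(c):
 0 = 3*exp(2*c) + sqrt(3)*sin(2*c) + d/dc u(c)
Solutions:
 u(c) = C1 - 3*exp(2*c)/2 + sqrt(3)*cos(2*c)/2


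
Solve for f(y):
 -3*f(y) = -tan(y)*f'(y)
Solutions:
 f(y) = C1*sin(y)^3


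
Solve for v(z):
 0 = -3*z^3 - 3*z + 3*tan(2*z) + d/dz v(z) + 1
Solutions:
 v(z) = C1 + 3*z^4/4 + 3*z^2/2 - z + 3*log(cos(2*z))/2


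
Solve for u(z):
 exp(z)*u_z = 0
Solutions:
 u(z) = C1


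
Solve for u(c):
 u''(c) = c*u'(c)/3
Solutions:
 u(c) = C1 + C2*erfi(sqrt(6)*c/6)


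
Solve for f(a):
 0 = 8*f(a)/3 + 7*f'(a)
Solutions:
 f(a) = C1*exp(-8*a/21)


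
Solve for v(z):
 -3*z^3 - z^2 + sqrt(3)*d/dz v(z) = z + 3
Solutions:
 v(z) = C1 + sqrt(3)*z^4/4 + sqrt(3)*z^3/9 + sqrt(3)*z^2/6 + sqrt(3)*z


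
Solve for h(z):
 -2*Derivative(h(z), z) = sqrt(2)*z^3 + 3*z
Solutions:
 h(z) = C1 - sqrt(2)*z^4/8 - 3*z^2/4


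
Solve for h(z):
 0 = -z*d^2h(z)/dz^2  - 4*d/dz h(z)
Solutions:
 h(z) = C1 + C2/z^3


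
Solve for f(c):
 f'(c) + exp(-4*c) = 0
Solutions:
 f(c) = C1 + exp(-4*c)/4


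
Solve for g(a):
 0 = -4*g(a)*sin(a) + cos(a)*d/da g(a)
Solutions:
 g(a) = C1/cos(a)^4


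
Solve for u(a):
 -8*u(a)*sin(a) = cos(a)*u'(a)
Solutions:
 u(a) = C1*cos(a)^8


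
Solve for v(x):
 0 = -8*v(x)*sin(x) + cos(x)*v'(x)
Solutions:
 v(x) = C1/cos(x)^8


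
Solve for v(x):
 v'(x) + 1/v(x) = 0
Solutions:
 v(x) = -sqrt(C1 - 2*x)
 v(x) = sqrt(C1 - 2*x)


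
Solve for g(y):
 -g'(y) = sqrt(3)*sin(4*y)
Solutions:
 g(y) = C1 + sqrt(3)*cos(4*y)/4


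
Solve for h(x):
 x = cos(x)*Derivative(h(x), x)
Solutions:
 h(x) = C1 + Integral(x/cos(x), x)


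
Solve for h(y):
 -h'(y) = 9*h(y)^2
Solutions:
 h(y) = 1/(C1 + 9*y)


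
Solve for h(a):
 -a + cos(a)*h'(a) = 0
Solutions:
 h(a) = C1 + Integral(a/cos(a), a)


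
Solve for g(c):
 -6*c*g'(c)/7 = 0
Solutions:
 g(c) = C1


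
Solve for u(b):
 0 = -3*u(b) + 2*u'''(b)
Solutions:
 u(b) = C3*exp(2^(2/3)*3^(1/3)*b/2) + (C1*sin(2^(2/3)*3^(5/6)*b/4) + C2*cos(2^(2/3)*3^(5/6)*b/4))*exp(-2^(2/3)*3^(1/3)*b/4)


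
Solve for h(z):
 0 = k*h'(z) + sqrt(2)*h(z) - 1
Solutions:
 h(z) = C1*exp(-sqrt(2)*z/k) + sqrt(2)/2


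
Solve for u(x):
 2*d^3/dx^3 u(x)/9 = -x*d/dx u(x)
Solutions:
 u(x) = C1 + Integral(C2*airyai(-6^(2/3)*x/2) + C3*airybi(-6^(2/3)*x/2), x)


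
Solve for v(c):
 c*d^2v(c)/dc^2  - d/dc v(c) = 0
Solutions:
 v(c) = C1 + C2*c^2


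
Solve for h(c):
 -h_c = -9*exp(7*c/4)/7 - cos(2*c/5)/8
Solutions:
 h(c) = C1 + 36*exp(7*c/4)/49 + 5*sin(2*c/5)/16


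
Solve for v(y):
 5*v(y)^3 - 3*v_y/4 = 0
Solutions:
 v(y) = -sqrt(6)*sqrt(-1/(C1 + 20*y))/2
 v(y) = sqrt(6)*sqrt(-1/(C1 + 20*y))/2


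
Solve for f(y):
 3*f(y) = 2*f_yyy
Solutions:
 f(y) = C3*exp(2^(2/3)*3^(1/3)*y/2) + (C1*sin(2^(2/3)*3^(5/6)*y/4) + C2*cos(2^(2/3)*3^(5/6)*y/4))*exp(-2^(2/3)*3^(1/3)*y/4)


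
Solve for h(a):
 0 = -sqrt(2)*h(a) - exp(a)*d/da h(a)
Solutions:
 h(a) = C1*exp(sqrt(2)*exp(-a))


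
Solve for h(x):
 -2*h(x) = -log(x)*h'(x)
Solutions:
 h(x) = C1*exp(2*li(x))


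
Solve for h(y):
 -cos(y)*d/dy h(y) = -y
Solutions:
 h(y) = C1 + Integral(y/cos(y), y)


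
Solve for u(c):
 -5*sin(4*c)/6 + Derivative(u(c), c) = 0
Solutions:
 u(c) = C1 - 5*cos(4*c)/24


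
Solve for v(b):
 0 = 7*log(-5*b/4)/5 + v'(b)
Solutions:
 v(b) = C1 - 7*b*log(-b)/5 + 7*b*(-log(5) + 1 + 2*log(2))/5


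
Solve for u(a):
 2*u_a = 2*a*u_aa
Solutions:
 u(a) = C1 + C2*a^2


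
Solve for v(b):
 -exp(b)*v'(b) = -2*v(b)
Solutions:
 v(b) = C1*exp(-2*exp(-b))


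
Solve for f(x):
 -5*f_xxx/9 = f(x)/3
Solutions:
 f(x) = C3*exp(-3^(1/3)*5^(2/3)*x/5) + (C1*sin(3^(5/6)*5^(2/3)*x/10) + C2*cos(3^(5/6)*5^(2/3)*x/10))*exp(3^(1/3)*5^(2/3)*x/10)


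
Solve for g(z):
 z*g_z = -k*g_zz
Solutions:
 g(z) = C1 + C2*sqrt(k)*erf(sqrt(2)*z*sqrt(1/k)/2)


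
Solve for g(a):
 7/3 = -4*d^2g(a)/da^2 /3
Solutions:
 g(a) = C1 + C2*a - 7*a^2/8


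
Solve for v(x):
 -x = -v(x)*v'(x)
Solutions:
 v(x) = -sqrt(C1 + x^2)
 v(x) = sqrt(C1 + x^2)


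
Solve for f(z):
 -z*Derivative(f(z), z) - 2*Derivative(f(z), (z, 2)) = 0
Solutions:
 f(z) = C1 + C2*erf(z/2)


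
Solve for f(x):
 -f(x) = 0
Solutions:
 f(x) = 0


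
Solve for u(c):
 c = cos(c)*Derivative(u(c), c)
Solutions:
 u(c) = C1 + Integral(c/cos(c), c)


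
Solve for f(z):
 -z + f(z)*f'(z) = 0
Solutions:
 f(z) = -sqrt(C1 + z^2)
 f(z) = sqrt(C1 + z^2)


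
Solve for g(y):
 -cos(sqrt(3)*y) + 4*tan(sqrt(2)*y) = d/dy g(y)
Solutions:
 g(y) = C1 - 2*sqrt(2)*log(cos(sqrt(2)*y)) - sqrt(3)*sin(sqrt(3)*y)/3


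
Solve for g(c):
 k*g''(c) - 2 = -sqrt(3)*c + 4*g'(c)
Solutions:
 g(c) = C1 + C2*exp(4*c/k) + sqrt(3)*c^2/8 + sqrt(3)*c*k/16 - c/2


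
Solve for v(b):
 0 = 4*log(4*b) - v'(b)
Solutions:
 v(b) = C1 + 4*b*log(b) - 4*b + b*log(256)


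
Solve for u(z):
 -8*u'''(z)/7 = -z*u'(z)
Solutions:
 u(z) = C1 + Integral(C2*airyai(7^(1/3)*z/2) + C3*airybi(7^(1/3)*z/2), z)


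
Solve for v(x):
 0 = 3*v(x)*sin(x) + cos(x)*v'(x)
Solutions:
 v(x) = C1*cos(x)^3


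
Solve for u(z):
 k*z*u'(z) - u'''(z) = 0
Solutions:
 u(z) = C1 + Integral(C2*airyai(k^(1/3)*z) + C3*airybi(k^(1/3)*z), z)


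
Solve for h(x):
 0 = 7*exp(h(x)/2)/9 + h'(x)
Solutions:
 h(x) = 2*log(1/(C1 + 7*x)) + 2*log(18)


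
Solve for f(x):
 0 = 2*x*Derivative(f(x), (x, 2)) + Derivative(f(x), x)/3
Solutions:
 f(x) = C1 + C2*x^(5/6)


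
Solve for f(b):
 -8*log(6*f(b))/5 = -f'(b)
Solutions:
 -5*Integral(1/(log(_y) + log(6)), (_y, f(b)))/8 = C1 - b


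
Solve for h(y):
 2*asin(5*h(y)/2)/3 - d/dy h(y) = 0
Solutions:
 Integral(1/asin(5*_y/2), (_y, h(y))) = C1 + 2*y/3


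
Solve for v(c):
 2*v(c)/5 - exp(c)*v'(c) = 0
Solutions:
 v(c) = C1*exp(-2*exp(-c)/5)


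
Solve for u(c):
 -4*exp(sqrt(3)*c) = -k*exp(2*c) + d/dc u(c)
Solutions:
 u(c) = C1 + k*exp(2*c)/2 - 4*sqrt(3)*exp(sqrt(3)*c)/3


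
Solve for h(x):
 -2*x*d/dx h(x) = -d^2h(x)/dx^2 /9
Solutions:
 h(x) = C1 + C2*erfi(3*x)


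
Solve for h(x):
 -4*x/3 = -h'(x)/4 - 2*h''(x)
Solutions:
 h(x) = C1 + C2*exp(-x/8) + 8*x^2/3 - 128*x/3


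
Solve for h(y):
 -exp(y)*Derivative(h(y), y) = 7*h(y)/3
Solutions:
 h(y) = C1*exp(7*exp(-y)/3)


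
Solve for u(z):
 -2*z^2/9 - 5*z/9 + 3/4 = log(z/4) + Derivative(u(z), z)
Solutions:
 u(z) = C1 - 2*z^3/27 - 5*z^2/18 - z*log(z) + 2*z*log(2) + 7*z/4


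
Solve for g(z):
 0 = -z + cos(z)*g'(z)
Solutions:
 g(z) = C1 + Integral(z/cos(z), z)


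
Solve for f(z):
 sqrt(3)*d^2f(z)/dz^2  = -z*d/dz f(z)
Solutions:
 f(z) = C1 + C2*erf(sqrt(2)*3^(3/4)*z/6)


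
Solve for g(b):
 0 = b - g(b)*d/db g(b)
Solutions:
 g(b) = -sqrt(C1 + b^2)
 g(b) = sqrt(C1 + b^2)


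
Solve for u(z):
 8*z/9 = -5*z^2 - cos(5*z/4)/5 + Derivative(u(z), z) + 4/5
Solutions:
 u(z) = C1 + 5*z^3/3 + 4*z^2/9 - 4*z/5 + 4*sin(5*z/4)/25


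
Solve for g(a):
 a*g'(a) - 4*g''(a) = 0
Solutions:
 g(a) = C1 + C2*erfi(sqrt(2)*a/4)


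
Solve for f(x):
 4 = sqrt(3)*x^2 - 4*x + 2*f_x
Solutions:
 f(x) = C1 - sqrt(3)*x^3/6 + x^2 + 2*x


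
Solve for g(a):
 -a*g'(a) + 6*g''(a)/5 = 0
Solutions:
 g(a) = C1 + C2*erfi(sqrt(15)*a/6)


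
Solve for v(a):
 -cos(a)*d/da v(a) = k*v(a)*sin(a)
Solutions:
 v(a) = C1*exp(k*log(cos(a)))


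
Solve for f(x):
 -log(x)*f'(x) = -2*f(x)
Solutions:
 f(x) = C1*exp(2*li(x))


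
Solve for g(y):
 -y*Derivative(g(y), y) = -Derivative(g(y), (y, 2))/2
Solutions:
 g(y) = C1 + C2*erfi(y)


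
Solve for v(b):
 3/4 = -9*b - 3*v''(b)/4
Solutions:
 v(b) = C1 + C2*b - 2*b^3 - b^2/2
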